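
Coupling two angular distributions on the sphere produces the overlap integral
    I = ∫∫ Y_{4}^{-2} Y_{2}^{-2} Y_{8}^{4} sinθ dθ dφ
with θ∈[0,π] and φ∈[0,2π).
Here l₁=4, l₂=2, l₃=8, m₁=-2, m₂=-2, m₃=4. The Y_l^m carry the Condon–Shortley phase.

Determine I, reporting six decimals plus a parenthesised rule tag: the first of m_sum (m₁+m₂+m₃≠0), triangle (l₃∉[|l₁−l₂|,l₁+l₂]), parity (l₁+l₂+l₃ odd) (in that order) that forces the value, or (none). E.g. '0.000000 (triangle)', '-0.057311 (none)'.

|4−2|≤8≤4+2 violated ⇒ I = 0

0.000000 (triangle)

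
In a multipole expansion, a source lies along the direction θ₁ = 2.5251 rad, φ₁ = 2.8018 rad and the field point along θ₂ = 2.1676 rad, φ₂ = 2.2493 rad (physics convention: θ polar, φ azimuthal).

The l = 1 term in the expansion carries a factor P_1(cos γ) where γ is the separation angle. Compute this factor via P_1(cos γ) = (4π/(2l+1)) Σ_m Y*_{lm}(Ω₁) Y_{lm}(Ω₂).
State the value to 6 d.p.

Summing Y*_{l m}(θ₁,φ₁)·Y_{l m}(θ₂,φ₂) over m ∈ [−1, 1]; prefactor 4π/(2·1+1) = 4.188790:
  m=-1: Y*=(-0.188335, 0.066577)  Y=(-0.179358, -0.222476)  product (0.048591, 0.029959)
  m=+0: Y*=(-0.398656, -0.000000)  Y=(-0.274595, 0.000000)  product (0.109469, 0.000000)
  m=+1: Y*=(0.188335, 0.066577)  Y=(0.179358, -0.222476)  product (0.048591, -0.029959)
Total Σ_m = (0.206652, 0.000000). Multiply by 4.188790: (0.865621, 0.000000). P_1(cos γ) = 0.865621

0.865621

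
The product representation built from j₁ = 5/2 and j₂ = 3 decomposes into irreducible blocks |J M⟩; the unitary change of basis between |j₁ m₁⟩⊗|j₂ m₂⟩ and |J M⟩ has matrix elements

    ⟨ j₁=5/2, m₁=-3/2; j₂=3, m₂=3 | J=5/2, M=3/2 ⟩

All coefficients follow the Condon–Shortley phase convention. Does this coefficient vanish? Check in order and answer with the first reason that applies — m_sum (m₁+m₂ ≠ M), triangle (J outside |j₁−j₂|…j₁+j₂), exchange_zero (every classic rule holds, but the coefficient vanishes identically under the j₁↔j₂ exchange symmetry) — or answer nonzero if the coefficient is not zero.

m-sum: m₁+m₂ = -3/2+3 = 3/2, M = 3/2  ✓
triangle: |j₁−j₂| = 1/2 ≤ J = 5/2 ≤ j₁+j₂ = 11/2  ✓
exchange: j₁≠j₂ or m₁≠m₂ — the exchange symmetry imposes no constraint here
value check: CG = −√(8/21) = -0.617213 ≠ 0

nonzero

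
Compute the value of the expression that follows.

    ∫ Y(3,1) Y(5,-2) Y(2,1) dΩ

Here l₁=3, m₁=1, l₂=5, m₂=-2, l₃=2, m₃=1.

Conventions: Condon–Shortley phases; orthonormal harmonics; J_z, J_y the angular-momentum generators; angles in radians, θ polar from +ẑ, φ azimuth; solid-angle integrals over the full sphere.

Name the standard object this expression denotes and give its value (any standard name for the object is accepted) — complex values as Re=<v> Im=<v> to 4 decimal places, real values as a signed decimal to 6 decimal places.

Gaunt coefficient, +0.245532

This is a Gaunt coefficient — the integral of a triple product of spherical harmonics over the sphere.
Rules hold: Σm=0, L=10 even, 2≤2≤8.
N = 7·11·5 = 385
Δ = 6!·0!·4!/11! = 1/2310
Racah Σ t=3..3: t=3:−1/144 = -1/144
⇒ 3j(3 5 2; 0 0 0)² = 10/231, sgn -1
Racah Σ t=2..2: t=2:+1/288 = 1/288
⇒ 3j(3 5 2; 1 -2 1)² = 1/22, sgn -1
4πI² = N·(3j₀)²·(3jₘ)² = 25/33
I = +1·√(0.757576/4π) = 0.24553200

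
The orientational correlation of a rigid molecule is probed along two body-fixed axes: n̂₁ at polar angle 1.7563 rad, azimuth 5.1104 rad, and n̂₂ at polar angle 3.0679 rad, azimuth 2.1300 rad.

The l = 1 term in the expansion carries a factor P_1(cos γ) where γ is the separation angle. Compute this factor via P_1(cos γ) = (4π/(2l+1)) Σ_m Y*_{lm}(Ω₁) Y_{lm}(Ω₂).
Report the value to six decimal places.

Expand P_1 via completeness: Σ_{m} conj(Y_{1,m}) at Ω₁ times Y_{1,m} at Ω₂ —
  m=-1: Y*=0.13161 - 0.31302j  Y=-0.01349 - 0.02156j  product -0.00853 + 0.00139j
  m=+0: Y*=-0.09012 + 0.00000j  Y=-0.48728 + 0.00000j  product 0.04391 + 0.00000j
  m=+1: Y*=-0.13161 - 0.31302j  Y=0.01349 - 0.02156j  product -0.00853 - 0.00139j
Total Σ_m = 0.02686 + 0.00000j. Multiply by 4.188790: 0.11252 + 0.00000j. P_1(cos γ) = 0.112516

0.112516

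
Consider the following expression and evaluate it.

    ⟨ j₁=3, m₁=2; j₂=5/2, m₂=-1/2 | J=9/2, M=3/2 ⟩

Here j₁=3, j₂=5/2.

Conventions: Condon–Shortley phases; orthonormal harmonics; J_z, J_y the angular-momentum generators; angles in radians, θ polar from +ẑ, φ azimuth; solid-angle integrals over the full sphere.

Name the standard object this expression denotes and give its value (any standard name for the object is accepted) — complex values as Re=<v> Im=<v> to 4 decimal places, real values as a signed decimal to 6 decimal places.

This is a Clebsch–Gordan (vector-coupling) coefficient.
j₁+j₂−J=1  J+j₁−j₂=5  J−j₁+j₂=4  j₁+j₂+J+1=11
(j₁±m₁, j₂±m₂, J±M) = (5,1,2,3,6,3)
P² = 345600/77
sum k=0..1:
  [0] +1/96 = 1/96
  [1] −1/720 = -1/720
S = 13/1440
C² = P²·S² = 169/462 ; C = +0.604815

Clebsch–Gordan coefficient, +√(169/462) ≈ +0.604815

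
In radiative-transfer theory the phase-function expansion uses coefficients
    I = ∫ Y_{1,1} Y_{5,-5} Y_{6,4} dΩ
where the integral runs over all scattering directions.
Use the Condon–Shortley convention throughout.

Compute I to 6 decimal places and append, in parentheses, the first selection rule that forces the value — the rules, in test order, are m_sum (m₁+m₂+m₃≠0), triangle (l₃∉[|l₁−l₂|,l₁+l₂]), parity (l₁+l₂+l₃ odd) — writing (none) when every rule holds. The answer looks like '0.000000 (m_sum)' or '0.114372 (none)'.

0.040859 (none)

Checks pass: Σm=0; 12 even; l₃=6∈[4,6].
(2·1+1)(2·5+1)(2·6+1) = 429
Δ: 0! 2! 10! / 13! → 1/858
sum: t=0:+1/14400 = 1/14400
3j²(1 5 6; 0 0 0) = Δ·Π!·Σ² = 6/143  (sign +1)
sum: t=0:+1/7257600 = 1/7257600
3j²(1 5 6; 1 -5 4) = Δ·Π!·Σ² = 1/858  (sign +1)
combine: 4πI² = 429·6/143·1/858 = 3/143
take √, sign +1: I = 0.04085899
No selection rule forces the value: the integral is nonzero (none).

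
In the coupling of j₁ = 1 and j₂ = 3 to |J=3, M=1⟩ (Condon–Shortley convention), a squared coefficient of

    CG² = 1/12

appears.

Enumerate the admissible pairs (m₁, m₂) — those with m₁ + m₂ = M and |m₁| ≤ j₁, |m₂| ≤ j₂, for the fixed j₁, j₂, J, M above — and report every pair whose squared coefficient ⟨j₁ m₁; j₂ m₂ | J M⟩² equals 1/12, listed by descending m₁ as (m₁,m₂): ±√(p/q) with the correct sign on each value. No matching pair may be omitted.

(0,1): −√(1/12)

Admissible pairs with m₁+m₂ = M = 1: (-1,2), (0,1), (1,0)
  (m₁,m₂)=(1,0): CG² = 1/2, CG = +√(1/2)
  (m₁,m₂)=(0,1): CG² = 1/12, CG = −√(1/12)   ← matches the target
  (m₁,m₂)=(-1,2): CG² = 5/12, CG = −√(5/12)
Pairs with CG² = 1/12: (0,1): −√(1/12)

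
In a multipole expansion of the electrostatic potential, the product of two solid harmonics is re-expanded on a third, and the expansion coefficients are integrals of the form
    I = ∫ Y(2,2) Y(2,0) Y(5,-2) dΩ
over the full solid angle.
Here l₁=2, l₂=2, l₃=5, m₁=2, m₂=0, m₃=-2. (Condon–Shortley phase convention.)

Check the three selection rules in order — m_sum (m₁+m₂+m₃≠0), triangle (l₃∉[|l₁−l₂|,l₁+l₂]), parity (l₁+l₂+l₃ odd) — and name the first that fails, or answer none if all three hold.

triangle

azimuthal sum: 2 + 0 − 2 = 0  ✓
l₃ must lie in [0,4]; have l₃=5  ✗
L = 2 + 2 + 5 = 9 (odd)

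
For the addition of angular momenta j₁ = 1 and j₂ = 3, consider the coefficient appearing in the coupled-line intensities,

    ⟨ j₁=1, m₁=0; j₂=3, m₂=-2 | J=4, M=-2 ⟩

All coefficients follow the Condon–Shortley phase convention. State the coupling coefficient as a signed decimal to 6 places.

+√(3/7) ≈ +0.654654

√[9·0!2!6!/9! · 1!1!1!5!2!6!] = √(43200/7)
  +(−1)^0/∏(0,0,1,1,1,5)! = 1/120  (running 1/120)
⟨..|..⟩ = √(43200/7)·(1/120) = +0.654654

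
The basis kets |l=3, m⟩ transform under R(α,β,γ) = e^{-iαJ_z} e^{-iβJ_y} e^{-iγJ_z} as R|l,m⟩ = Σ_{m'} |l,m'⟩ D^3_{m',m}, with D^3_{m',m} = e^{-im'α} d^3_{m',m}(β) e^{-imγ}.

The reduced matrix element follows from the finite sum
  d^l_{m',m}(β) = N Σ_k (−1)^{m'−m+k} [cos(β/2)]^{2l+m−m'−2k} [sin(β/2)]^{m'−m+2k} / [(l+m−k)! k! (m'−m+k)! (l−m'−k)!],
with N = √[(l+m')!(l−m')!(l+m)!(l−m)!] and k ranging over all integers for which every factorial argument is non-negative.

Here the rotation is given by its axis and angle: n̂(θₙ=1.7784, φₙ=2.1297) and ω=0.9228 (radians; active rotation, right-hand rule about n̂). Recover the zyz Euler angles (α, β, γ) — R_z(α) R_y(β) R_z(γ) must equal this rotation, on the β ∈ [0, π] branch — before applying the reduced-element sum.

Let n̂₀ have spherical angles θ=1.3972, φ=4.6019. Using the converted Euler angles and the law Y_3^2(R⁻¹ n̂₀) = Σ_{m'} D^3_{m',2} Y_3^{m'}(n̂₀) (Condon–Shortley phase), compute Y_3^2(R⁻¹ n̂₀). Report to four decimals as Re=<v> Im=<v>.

Re=0.2718 Im=0.0851

Axis–angle → zyz. n̂ = (sinθₙcosφₙ, sinθₙsinφₙ, cosθₙ) = (-0.518871, +0.829632, -0.206116), ω = 0.9228.
R = I cosω + sinω [n̂]ₓ + (1−cosω) n̂n̂ᵀ gives
  R = [+0.710314, -0.006308, +0.703856; -0.334978, +0.876435, +0.345907; -0.619066, -0.481479, +0.620431]
β = atan2(√(R₁₃²+R₂₃²), R₃₃) = 0.901504; α = atan2(R₂₃, R₁₃) mod 2π = 0.456781; γ = atan2(R₃₂, −R₃₁) mod 2π = 5.622159
Need the full column D^3_{m',2} for m'=−3..3 at α=0.4568, β=0.9015, γ=5.6222.
cos(β/2)=0.900120, sin(β/2)=0.435643
d^3_{-3,2}: single k=5 term ⇒ +0.034596;  D = -0.031164+0.015023i
d^3_{-2,2}: k∈[4..5] ⇒ +0.145912 -0.006836 = +0.139077;  D = -0.085799+0.109457i
d^3_{-1,2}: k∈[3..4] ⇒ +0.381348 -0.044663 = +0.336685;  D = -0.069539+0.329425i
d^3_{0,2}: k∈[2..3] ⇒ +0.682374 -0.159839 = +0.522535;  D = +0.128641+0.506453i
d^3_{1,2}: k∈[1..2] ⇒ +0.814014 -0.381348 = +0.432665;  D = +0.280554+0.329376i
d^3_{2,2}: k∈[0..1] ⇒ +0.531865 -0.622919 = -0.091054;  D = -0.083562-0.036169i
d^3_{3,2}: single k=0 term ⇒ -0.630532;  D = -0.629797+0.030436i
Y_3^{m'}(θ=1.3972,φ=4.6019) and Σ D·Y over m':
  (-0.0312+0.0150i)·(+0.1297-0.3770i)  (-0.0858+0.1095i)·(-0.1671-0.0375i)  (-0.0695+0.3294i)·(+0.0299-0.2692i)  (+0.1286+0.5065i)·(-0.1838+0.0000i)  (+0.2806+0.3294i)·(-0.0299-0.2692i)  (-0.0836-0.0362i)·(-0.1671+0.0375i)  (-0.6298+0.0304i)·(-0.1297-0.3770i)
Y_3^2(R⁻¹ n̂) = +0.271821+0.085149i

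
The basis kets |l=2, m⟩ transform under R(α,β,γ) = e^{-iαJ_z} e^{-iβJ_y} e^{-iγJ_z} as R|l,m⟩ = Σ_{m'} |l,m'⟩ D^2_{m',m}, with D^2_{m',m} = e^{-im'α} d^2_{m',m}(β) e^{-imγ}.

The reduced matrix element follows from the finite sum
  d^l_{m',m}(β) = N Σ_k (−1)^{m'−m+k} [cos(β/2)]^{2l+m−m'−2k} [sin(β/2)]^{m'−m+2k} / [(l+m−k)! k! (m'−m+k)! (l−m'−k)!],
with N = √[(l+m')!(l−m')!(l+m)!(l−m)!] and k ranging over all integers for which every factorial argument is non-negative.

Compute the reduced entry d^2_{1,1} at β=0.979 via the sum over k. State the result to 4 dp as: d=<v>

d=0.0901

d^2_{1,1}(β=0.9790) via the finite sum:
With c≡cos(β/2)=0.882568 and s≡sin(β/2)=0.470185, N=[6·1·6·1]^{1/2}=6.000000
The bounds max(0,m−m')=0 and min(l+m,l−m')=1 give 2 terms
  k=0: (−1)^0·6.0000/(6)·0.8826^4·0.4702^0 = +0.606726
  k=1: (−1)^1·6.0000/(2)·0.8826^2·0.4702^2 = -0.516600
d^2_{1,1}(0.9790) = +0.606726 -0.516600 = +0.090126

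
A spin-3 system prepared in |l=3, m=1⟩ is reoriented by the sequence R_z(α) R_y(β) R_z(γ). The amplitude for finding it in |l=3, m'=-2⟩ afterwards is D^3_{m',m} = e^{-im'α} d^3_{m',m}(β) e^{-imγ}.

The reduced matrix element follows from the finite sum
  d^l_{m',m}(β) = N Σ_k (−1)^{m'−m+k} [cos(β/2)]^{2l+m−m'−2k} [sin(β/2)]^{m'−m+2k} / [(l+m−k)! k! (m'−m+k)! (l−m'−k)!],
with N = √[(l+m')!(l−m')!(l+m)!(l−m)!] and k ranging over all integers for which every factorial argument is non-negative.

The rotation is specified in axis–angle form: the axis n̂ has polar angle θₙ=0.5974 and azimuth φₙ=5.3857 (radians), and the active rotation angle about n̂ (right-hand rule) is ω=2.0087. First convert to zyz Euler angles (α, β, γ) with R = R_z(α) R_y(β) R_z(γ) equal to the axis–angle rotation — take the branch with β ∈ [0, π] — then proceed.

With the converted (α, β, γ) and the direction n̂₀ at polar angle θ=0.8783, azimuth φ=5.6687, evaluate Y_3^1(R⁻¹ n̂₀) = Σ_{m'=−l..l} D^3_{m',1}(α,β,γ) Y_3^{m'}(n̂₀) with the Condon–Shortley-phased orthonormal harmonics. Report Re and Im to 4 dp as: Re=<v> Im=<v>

Re=-0.0684 Im=0.3620

Axis–angle → zyz. n̂ = (sinθₙcosφₙ, sinθₙsinφₙ, cosθₙ) = (+0.350759, -0.439737, +0.826801), ω = 2.0087.
R = I cosω + sinω [n̂]ₓ + (1−cosω) n̂n̂ᵀ gives
  R = [-0.248839, -0.968433, +0.014739; +0.529140, -0.148677, -0.835408; +0.811228, -0.200083, +0.549433]
β = atan2(√(R₁₃²+R₂₃²), R₃₃) = 0.989111; α = atan2(R₂₃, R₁₃) mod 2π = 4.730031; γ = atan2(R₃₂, −R₃₁) mod 2π = 3.383408
Need the full column D^3_{m',1} for m'=−3..3 at α=4.7300, β=0.9891, γ=3.3834.
cos(β/2)=0.880180, sin(β/2)=0.474641
d^3_{-3,1}: single k=4 term ⇒ +0.152282;  D = -0.028594-0.149573i
d^3_{-2,1}: k∈[3..4] ⇒ +0.461146 -0.067049 = +0.394097;  D = +0.385721-0.080816i
d^3_{-1,1}: k∈[2..4] ⇒ +0.811272 -0.314552 +0.011434 = +0.508154;  D = +0.112963+0.495439i
d^3_{0,1}: k∈[1..3] ⇒ +0.868585 -0.757740 +0.073449 = +0.184294;  D = -0.178931+0.044132i
d^3_{1,1}: k∈[0..2] ⇒ +0.464974 -1.081696 +0.235914 = -0.380808;  D = +0.097699+0.368062i
d^3_{2,1}: k∈[0..1] ⇒ -0.792906 +0.461146 = -0.331760;  D = -0.319104+0.090758i
d^3_{3,1}: single k=0 term ⇒ +0.523674;  D = +0.152123+0.501092i
Y_3^{m'}(θ=0.8783,φ=5.6687) and Σ D·Y over m':
  (-0.0286-0.1496i)·(-0.0512+0.1832i)  (+0.3857-0.0808i)·(+0.1296+0.3642i)  (+0.1130+0.4954i)·(+0.2110+0.1489i)  (-0.1789+0.0441i)·(-0.2292+0.0000i)  (+0.0977+0.3681i)·(-0.2110+0.1489i)  (-0.3191+0.0908i)·(+0.1296-0.3642i)  (+0.1521+0.5011i)·(+0.0512+0.1832i)
Y_3^1(R⁻¹ n̂) = -0.068358+0.362040i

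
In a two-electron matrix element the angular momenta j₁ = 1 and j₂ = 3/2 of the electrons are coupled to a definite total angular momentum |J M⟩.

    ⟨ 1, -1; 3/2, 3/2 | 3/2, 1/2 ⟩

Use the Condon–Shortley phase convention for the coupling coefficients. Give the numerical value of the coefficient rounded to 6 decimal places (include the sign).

j₁+j₂−J=1  J+j₁−j₂=1  J−j₁+j₂=2  j₁+j₂+J+1=5
(j₁±m₁, j₂±m₂, J±M) = (0,2,3,0,2,1)
P² = 8/5
sum k=1..1:
  [1] −1/2 = -1/2
S = -1/2
C² = P²·S² = 2/5 ; C = -0.632456

−√(2/5) = -0.632456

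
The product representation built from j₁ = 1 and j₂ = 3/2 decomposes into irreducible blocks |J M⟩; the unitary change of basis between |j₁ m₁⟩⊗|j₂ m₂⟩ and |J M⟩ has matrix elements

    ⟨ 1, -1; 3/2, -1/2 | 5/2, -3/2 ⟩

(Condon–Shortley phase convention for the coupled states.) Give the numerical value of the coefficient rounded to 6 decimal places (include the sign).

+0.774597

triangle: 0!×2!×3!/6! = 12/720
(j±m)!: 0!×2!×1!×2!×1!×4! = 96
prefactor² = (2J+1)×Δ×N² = 48/5
  k=0: +1/(0!×0!×2!×1!×0!×2!) = 1/4
Σ = 1/4  ⇒  CG² = 48/5×(1/4)² = 3/5
CG = +√(3/5) = +0.774597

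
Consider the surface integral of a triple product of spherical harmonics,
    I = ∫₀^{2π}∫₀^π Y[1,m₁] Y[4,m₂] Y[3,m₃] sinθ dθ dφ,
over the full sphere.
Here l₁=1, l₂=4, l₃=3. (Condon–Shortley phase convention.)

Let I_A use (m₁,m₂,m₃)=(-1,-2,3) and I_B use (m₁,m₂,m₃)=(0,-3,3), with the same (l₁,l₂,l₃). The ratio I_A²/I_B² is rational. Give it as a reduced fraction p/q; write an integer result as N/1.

1/7

Same 1,4,3: normalisation and zero-m 3j drop out of the ratio.
A: Δ: 2! 0! 6! / 9! → 1/252; sum: t=2:+1/1440 = 1/1440; 3j²(1 4 3; -1 -2 3) = Δ·Π!·Σ² = 1/252  (sign +1)
B: Δ: 2! 0! 6! / 9! → 1/252; sum: t=1:−1/720 = -1/720; 3j²(1 4 3; 0 -3 3) = Δ·Π!·Σ² = 1/36  (sign -1)
I_A²/I_B² = (1/252)/(1/36) = 1/7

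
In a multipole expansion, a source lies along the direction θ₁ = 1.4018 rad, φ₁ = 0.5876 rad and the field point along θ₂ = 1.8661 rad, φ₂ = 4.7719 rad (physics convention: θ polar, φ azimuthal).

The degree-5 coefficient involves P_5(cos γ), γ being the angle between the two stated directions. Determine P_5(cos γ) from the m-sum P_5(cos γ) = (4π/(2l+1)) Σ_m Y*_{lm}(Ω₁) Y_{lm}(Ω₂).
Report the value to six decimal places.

Expand P_5 via completeness: Σ_{m} conj(Y_{5,m}) at Ω₁ times Y_{5,m} at Ω₂ —
  m=-5: (-0.423079+0.087346i) × (+0.109067+0.355660i) = -0.077209-0.140946i  (running Σ = -0.077209-0.140946i)
  m=-4: (-0.163862+0.165772i) × (-0.347765+0.084383i) = +0.042997-0.071477i  (running Σ = -0.034212-0.212423i)
  m=-3: (+0.047134-0.242463i) × (+0.012788+0.070867i) = +0.017785+0.000240i  (running Σ = -0.016427-0.212183i)
  m=-2: (-0.097680-0.233901i) × (-0.334359+0.039985i) = +0.042013+0.074301i  (running Σ = +0.025586-0.137882i)
  m=-1: (+0.163114+0.108648i) × (-0.000640-0.010746i) = +0.001063-0.001822i  (running Σ = +0.026649-0.139704i)
  m=0: (+0.257094-0.000000i) × (-0.324127+0.000000i) = -0.083331+0.000000i  (running Σ = -0.056682-0.139704i)
  m=1: (-0.163114+0.108648i) × (+0.000640-0.010746i) = +0.001063+0.001822i  (running Σ = -0.055619-0.137882i)
  m=2: (-0.097680+0.233901i) × (-0.334359-0.039985i) = +0.042013-0.074301i  (running Σ = -0.013606-0.212183i)
  m=3: (-0.047134-0.242463i) × (-0.012788+0.070867i) = +0.017785-0.000240i  (running Σ = +0.004179-0.212423i)
  m=4: (-0.163862-0.165772i) × (-0.347765-0.084383i) = +0.042997+0.071477i  (running Σ = +0.047176-0.140946i)
  m=5: (+0.423079+0.087346i) × (-0.109067+0.355660i) = -0.077209+0.140946i  (running Σ = -0.030033+0.000000i)
Accumulated sum -0.030033+0.000000i; after 4π/(2l+1) scaling, -0.034310+0.000000i ⇒ P_5 = -0.034310

-0.034310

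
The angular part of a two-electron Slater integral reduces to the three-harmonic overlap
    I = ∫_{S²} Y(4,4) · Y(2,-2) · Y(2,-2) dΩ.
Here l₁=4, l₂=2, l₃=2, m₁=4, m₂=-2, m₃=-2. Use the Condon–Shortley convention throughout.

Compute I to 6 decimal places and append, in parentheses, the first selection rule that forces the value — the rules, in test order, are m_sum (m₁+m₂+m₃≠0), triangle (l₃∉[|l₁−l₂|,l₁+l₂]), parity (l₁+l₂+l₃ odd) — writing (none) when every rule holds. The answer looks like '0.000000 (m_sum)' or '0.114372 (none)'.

m-sum 0 ✓  L=8 even ✓  2≤2≤6 ✓
Π(2lᵢ+1) = 9×5×5 = 225
triangle coeff Δ(4,2,2) = 1/630
Σ_t [2,2]: t=2:+1/16 = 1/16
(3j)²=2/35 [(4 2 2; 0 0 0)], sign=+1
Σ_t [0,0]: t=0:+1/576 = 1/576
(3j)²=1/9 [(4 2 2; 4 -2 -2)], sign=+1
⇒ 4πI² = 10/7
I = (+1)√(10/7/(4π)) = 0.33716777
No selection rule forces the value: the integral is nonzero (none).

0.337168 (none)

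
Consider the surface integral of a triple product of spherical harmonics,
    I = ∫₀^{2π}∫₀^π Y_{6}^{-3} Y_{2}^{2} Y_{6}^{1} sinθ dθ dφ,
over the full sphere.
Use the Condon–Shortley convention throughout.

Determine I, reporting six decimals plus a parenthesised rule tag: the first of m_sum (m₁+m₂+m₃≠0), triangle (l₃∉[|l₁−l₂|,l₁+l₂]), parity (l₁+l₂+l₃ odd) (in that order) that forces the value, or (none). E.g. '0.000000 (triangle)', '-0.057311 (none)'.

0.177674 (none)

Rules hold: Σm=0, L=14 even, 4≤6≤8.
N = 13·5·13 = 845
Δ = 2!·10!·2!/15! = 1/90090
Racah Σ t=0..2: t=0:+1/69120 t=1:−1/14400 t=2:+1/69120 = -7/172800
⇒ 3j(6 2 6; 0 0 0)² = 14/715, sgn -1
Racah Σ t=2..2: t=2:+1/120960 = 1/120960
⇒ 3j(6 2 6; -3 2 1)² = 24/1001, sgn -1
4πI² = N·(3j₀)²·(3jₘ)² = 48/121
I = +1·√(0.396694/4π) = 0.17767364
No selection rule forces the value: the integral is nonzero (none).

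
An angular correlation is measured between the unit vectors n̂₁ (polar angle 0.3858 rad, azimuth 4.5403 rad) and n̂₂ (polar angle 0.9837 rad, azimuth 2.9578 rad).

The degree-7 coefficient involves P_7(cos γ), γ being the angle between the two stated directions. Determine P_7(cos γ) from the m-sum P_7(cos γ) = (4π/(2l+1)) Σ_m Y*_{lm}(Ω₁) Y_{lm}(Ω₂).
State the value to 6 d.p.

0.241370

Term-by-term m-sum for l=7 (normalisation 4π/15 = 0.837758):
  [-7]  conj(Y_{7,-7})(Ω₁) = 0.00050 + 0.00019j ; Y_{7,-7}(Ω₂) = -0.03888 - 0.13308j ; Δ = 0.00001 - 0.00007j
  [-6]  conj(Y_{7,-6})(Ω₁) = -0.00252 + 0.00423j ; Y_{7,-6}(Ω₂) = 0.15571 + 0.30803j ; Δ = -0.00169 - 0.00012j
  [-5]  conj(Y_{7,-5})(Ω₁) = -0.02132 - 0.01834j ; Y_{7,-5}(Ω₂) = -0.26615 - 0.34877j ; Δ = -0.00072 + 0.01232j
  [-4]  conj(Y_{7,-4})(Ω₁) = 0.08591 - 0.07066j ; Y_{7,-4}(Ω₂) = 0.14329 + 0.12957j ; Δ = 0.02147 + 0.00101j
  [-3]  conj(Y_{7,-3})(Ω₁) = 0.15049 + 0.26513j ; Y_{7,-3}(Ω₂) = 0.20598 + 0.12668j ; Δ = -0.00259 + 0.07367j
  [-2]  conj(Y_{7,-2})(Ω₁) = -0.50133 + 0.17970j ; Y_{7,-2}(Ω₂) = -0.29652 - 0.11419j ; Δ = 0.16917 + 0.00396j
  [-1]  conj(Y_{7,-1})(Ω₁) = -0.07199 - 0.41419j ; Y_{7,-1}(Ω₂) = -0.11562 - 0.02149j ; Δ = -0.00058 + 0.04944j
  [+0]  conj(Y_{7,0})(Ω₁) = -0.24634 + 0.00000j ; Y_{7,0}(Ω₂) = 0.33293 + 0.00000j ; Δ = -0.08201 + 0.00000j
  [+1]  conj(Y_{7,1})(Ω₁) = 0.07199 - 0.41419j ; Y_{7,1}(Ω₂) = 0.11562 - 0.02149j ; Δ = -0.00058 - 0.04944j
  [+2]  conj(Y_{7,2})(Ω₁) = -0.50133 - 0.17970j ; Y_{7,2}(Ω₂) = -0.29652 + 0.11419j ; Δ = 0.16917 - 0.00396j
  [+3]  conj(Y_{7,3})(Ω₁) = -0.15049 + 0.26513j ; Y_{7,3}(Ω₂) = -0.20598 + 0.12668j ; Δ = -0.00259 - 0.07367j
  [+4]  conj(Y_{7,4})(Ω₁) = 0.08591 + 0.07066j ; Y_{7,4}(Ω₂) = 0.14329 - 0.12957j ; Δ = 0.02147 - 0.00101j
  [+5]  conj(Y_{7,5})(Ω₁) = 0.02132 - 0.01834j ; Y_{7,5}(Ω₂) = 0.26615 - 0.34877j ; Δ = -0.00072 - 0.01232j
  [+6]  conj(Y_{7,6})(Ω₁) = -0.00252 - 0.00423j ; Y_{7,6}(Ω₂) = 0.15571 - 0.30803j ; Δ = -0.00169 + 0.00012j
  [+7]  conj(Y_{7,7})(Ω₁) = -0.00050 + 0.00019j ; Y_{7,7}(Ω₂) = 0.03888 - 0.13308j ; Δ = 0.00001 + 0.00007j
Total Σ_m = 0.28811 + 0.00000j. Multiply by 0.837758: 0.24137 + 0.00000j. P_7(cos γ) = 0.241370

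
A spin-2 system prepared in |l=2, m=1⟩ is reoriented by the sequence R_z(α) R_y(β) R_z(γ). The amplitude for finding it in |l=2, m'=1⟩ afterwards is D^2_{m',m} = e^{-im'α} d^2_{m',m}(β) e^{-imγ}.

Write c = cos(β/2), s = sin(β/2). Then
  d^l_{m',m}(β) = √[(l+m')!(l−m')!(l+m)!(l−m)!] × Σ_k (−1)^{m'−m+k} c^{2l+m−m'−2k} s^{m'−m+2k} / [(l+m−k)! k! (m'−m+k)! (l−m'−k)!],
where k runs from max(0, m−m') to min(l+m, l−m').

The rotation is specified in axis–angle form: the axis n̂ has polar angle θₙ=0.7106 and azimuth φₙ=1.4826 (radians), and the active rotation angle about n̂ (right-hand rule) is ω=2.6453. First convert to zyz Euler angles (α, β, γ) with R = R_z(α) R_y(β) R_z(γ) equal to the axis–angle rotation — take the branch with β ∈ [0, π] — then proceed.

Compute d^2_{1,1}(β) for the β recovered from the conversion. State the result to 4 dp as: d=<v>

d=-0.3597

Axis–angle → zyz. n̂ = (sinθₙcosφₙ, sinθₙsinφₙ, cosθₙ) = (+0.057455, +0.649753, +0.757971), ω = 2.6453.
R = I cosω + sinω [n̂]ₓ + (1−cosω) n̂n̂ᵀ gives
  R = [-0.873150, -0.290763, +0.391236; +0.431081, -0.085929, +0.898212; -0.227548, +0.952929, +0.200372]
β = atan2(√(R₁₃²+R₂₃²), R₃₃) = 1.369059; α = atan2(R₂₃, R₁₃) mod 2π = 1.160005; γ = atan2(R₃₂, −R₃₁) mod 2π = 1.336398
d^2_{1,1}(β=1.3691) via the finite sum:
Half-angle: c=0.774717, s=0.632309. N=√(6·1·6·1)=6.000000
Admissible k: 0..1 (factorial args all ≥0)
  k=0: (−1)^0·6.0000/(6)·0.7747^4·0.6323^0 = +0.360223
  k=1: (−1)^1·6.0000/(2)·0.7747^2·0.6323^2 = -0.719888
d^2_{1,1}(1.3691) = +0.360223 -0.719888 = -0.359665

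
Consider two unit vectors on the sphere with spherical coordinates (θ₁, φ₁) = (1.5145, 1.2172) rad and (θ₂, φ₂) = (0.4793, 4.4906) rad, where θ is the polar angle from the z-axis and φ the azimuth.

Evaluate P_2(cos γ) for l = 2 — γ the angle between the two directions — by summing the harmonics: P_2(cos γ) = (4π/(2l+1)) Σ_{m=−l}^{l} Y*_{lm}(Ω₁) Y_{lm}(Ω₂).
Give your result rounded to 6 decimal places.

Term-by-term m-sum for l=2 (normalisation 4π/5 = 2.513274):
  m=-2: (-0.292712, 0.250169) × (-0.074198, -0.035256) = (0.030538, -0.008242)  (running Σ = (0.030538, -0.008242))
  m=-1: (0.015028, 0.040715) × (-0.069539, 0.308379) = (-0.013601, 0.001803)  (running Σ = (0.016938, -0.006439))
  m=0: (-0.312396, -0.000000) × (0.429563, 0.000000) = (-0.134194, -0.000000)  (running Σ = (-0.117256, -0.006439))
  m=1: (-0.015028, 0.040715) × (0.069539, 0.308379) = (-0.013601, -0.001803)  (running Σ = (-0.130857, -0.008242))
  m=2: (-0.292712, -0.250169) × (-0.074198, 0.035256) = (0.030538, 0.008242)  (running Σ = (-0.100318, 0.000000))
Σ over m = (-0.100318, 0.000000); ×(4π/5) → (-0.252128, 0.000000). Real part: -0.252128

-0.252128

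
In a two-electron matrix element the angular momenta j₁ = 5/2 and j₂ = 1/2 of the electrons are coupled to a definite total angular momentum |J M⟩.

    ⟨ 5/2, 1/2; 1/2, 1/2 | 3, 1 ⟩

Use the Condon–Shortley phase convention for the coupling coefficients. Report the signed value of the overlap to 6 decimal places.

+0.816497

√[7·0!5!1!/7! · 3!2!1!0!4!2!] = √(96)
  +(−1)^0/∏(0,0,2,1,3,0)! = 1/12  (running 1/12)
⟨..|..⟩ = √(96)·(1/12) = +0.816497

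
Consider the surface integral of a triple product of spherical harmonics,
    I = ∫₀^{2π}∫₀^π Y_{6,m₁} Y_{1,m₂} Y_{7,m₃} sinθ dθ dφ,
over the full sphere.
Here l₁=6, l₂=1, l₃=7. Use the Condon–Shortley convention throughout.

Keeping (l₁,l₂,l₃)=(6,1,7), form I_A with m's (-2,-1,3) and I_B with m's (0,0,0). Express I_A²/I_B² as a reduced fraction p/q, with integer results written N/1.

l's match ⇒ only the (l;m) 3-j factors differ between A and B.
A: triangle coeff Δ(6,1,7) = 1/1365; Σ_t [0,0]: t=0:+1/1935360 = 1/1935360; (3j)²=3/91 [(6 1 7; -2 -1 3)], sign=+1
B: triangle coeff Δ(6,1,7) = 1/1365; Σ_t [0,0]: t=0:+1/518400 = 1/518400; (3j)²=7/195 [(6 1 7; 0 0 0)], sign=-1
I_A²/I_B² = (3/91)/(7/195) = 45/49

45/49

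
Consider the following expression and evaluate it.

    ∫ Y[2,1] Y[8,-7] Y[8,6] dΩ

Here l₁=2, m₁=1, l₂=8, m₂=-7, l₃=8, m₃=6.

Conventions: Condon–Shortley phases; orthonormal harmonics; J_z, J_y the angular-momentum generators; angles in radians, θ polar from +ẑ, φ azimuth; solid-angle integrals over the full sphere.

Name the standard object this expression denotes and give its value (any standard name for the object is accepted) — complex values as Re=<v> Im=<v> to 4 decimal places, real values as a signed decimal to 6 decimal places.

Gaunt coefficient, -0.193012

This is a Gaunt coefficient — the integral of a triple product of spherical harmonics over the sphere.
Rules hold: Σm=0, L=18 even, 6≤8≤10.
N = 5·17·17 = 1445
Δ = 2!·2!·14!/19! = 1/348840
Racah Σ t=0..2: t=0:+1/116121600 t=1:−1/25401600 t=2:+1/116121600 = -1/45158400
⇒ 3j(2 8 8; 0 0 0)² = 24/1615, sgn -1
Racah Σ t=0..1: t=0:+1/12454041600 t=1:−1/174356582400 = 1/13412044800
⇒ 3j(2 8 8; 1 -7 6)² = 169/7752, sgn +1
4πI² = N·(3j₀)²·(3jₘ)² = 169/361
I = -1·√(0.468144/4π) = -0.19301223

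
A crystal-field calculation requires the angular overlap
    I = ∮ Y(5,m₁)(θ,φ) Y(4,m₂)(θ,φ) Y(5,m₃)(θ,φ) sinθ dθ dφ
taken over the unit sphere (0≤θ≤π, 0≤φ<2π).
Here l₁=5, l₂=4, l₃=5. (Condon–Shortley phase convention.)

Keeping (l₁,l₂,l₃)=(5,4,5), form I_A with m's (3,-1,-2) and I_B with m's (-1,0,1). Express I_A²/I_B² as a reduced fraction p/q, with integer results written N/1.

15/8

l's match ⇒ only the (l;m) 3-j factors differ between A and B.
A: triangle coeff Δ(5,4,5) = 1/3153150; Σ_t [0,2]: t=0:+1/6912 t=1:−1/2880 t=2:+1/17280 = -1/6912; (3j)²=5/429 [(5 4 5; 3 -1 -2)], sign=+1
B: triangle coeff Δ(5,4,5) = 1/3153150; Σ_t [0,4]: t=0:+1/414720 t=1:−1/4320 t=2:+1/768 t=3:−1/1296 t=4:+1/27648 = 7/20736; (3j)²=8/1287 [(5 4 5; -1 0 1)], sign=+1
I_A²/I_B² = (5/429)/(8/1287) = 15/8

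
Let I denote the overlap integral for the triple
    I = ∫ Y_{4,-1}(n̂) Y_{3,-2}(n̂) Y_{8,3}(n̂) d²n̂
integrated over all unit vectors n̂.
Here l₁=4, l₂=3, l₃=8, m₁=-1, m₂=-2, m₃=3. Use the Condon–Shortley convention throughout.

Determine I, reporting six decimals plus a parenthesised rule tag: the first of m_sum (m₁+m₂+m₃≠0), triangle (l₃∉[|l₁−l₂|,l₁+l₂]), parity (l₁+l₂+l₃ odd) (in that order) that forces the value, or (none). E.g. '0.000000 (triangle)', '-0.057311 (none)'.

0.000000 (triangle)

triangle: need 1≤l₃≤7, have 8; I=0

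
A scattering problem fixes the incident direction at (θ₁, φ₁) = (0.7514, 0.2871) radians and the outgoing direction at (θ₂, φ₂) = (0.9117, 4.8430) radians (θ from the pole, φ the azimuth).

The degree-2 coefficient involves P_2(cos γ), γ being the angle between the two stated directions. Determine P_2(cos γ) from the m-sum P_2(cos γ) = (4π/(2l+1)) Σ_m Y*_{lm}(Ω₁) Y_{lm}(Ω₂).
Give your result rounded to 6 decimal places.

-0.301917

Addition theorem: P_2(cos γ) = (4π/5) Σ_m Y*_{lm}(Ω₁) Y_{lm}(Ω₂), m = −2…2:
  [-2]  conj(Y_{2,-2})(Ω₁) = +0.151145+0.097777i ; Y_{2,-2}(Ω₂) = -0.233217+0.062346i ; Δ = -0.041346-0.013380i
  [-1]  conj(Y_{2,-1})(Ω₁) = +0.369608+0.109129i ; Y_{2,-1}(Ω₂) = +0.048712+0.370830i ; Δ = -0.022464+0.142377i
  [+0]  conj(Y_{2,0})(Ω₁) = +0.189839-0.000000i ; Y_{2,0}(Ω₂) = +0.039459+0.000000i ; Δ = +0.007491+0.000000i
  [+1]  conj(Y_{2,1})(Ω₁) = -0.369608+0.109129i ; Y_{2,1}(Ω₂) = -0.048712+0.370830i ; Δ = -0.022464-0.142377i
  [+2]  conj(Y_{2,2})(Ω₁) = +0.151145-0.097777i ; Y_{2,2}(Ω₂) = -0.233217-0.062346i ; Δ = -0.041346+0.013380i
Σ over m = -0.120129-0.000000i; ×(4π/5) → -0.301917-0.000000i. Real part: -0.301917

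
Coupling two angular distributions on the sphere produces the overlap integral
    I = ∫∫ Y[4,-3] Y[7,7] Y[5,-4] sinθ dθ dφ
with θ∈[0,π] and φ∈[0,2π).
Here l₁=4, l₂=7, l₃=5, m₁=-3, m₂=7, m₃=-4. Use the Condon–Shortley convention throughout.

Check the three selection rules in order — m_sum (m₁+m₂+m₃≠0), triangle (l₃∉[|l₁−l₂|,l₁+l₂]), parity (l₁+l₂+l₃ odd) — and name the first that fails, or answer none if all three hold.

none

Σmᵢ = 0  ✓
l₃∈[|l₁−l₂|,l₁+l₂]=[3,11], have l₃=5  ✓
Σlᵢ = 16 ⇒ even  ✓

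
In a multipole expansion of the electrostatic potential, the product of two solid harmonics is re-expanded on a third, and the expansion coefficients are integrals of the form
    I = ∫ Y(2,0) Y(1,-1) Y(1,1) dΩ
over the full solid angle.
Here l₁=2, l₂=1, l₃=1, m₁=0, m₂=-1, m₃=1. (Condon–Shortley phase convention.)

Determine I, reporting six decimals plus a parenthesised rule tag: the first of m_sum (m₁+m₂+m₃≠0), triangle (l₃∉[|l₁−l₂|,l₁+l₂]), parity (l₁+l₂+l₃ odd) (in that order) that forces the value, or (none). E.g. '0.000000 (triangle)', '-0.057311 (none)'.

0.126157 (none)

m-sum 0 ✓  L=4 even ✓  1≤1≤3 ✓
Π(2lᵢ+1) = 5×3×3 = 45
triangle coeff Δ(2,1,1) = 1/30
Σ_t [1,1]: t=1:−1/1 = -1/1
(3j)²=2/15 [(2 1 1; 0 0 0)], sign=+1
Σ_t [0,0]: t=0:+1/4 = 1/4
(3j)²=1/30 [(2 1 1; 0 -1 1)], sign=+1
⇒ 4πI² = 1/5
I = (+1)√(1/5/(4π)) = 0.12615663
No selection rule forces the value: the integral is nonzero (none).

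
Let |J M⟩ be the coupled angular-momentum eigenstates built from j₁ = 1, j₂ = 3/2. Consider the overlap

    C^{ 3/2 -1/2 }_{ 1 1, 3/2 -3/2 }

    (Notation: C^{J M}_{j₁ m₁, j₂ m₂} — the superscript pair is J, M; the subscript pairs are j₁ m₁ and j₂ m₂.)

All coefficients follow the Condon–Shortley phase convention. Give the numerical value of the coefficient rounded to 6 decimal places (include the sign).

√[4·1!1!2!/5! · 2!0!0!3!1!2!] = √(8/5)
  +(−1)^0/∏(0,1,0,0,1,2)! = 1/2  (running 1/2)
⟨..|..⟩ = √(8/5)·(1/2) = +0.632456

+√(2/5) ≈ +0.632456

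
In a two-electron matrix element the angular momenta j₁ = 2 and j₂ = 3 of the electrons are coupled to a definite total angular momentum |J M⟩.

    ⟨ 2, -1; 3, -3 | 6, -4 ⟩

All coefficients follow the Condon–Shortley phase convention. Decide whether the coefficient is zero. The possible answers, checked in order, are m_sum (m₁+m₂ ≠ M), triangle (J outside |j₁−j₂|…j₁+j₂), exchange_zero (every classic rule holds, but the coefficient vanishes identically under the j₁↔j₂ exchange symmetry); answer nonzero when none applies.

triangle

m-sum: m₁+m₂ = -1+(-3) = -4, M = -4  ✓
triangle: need |j₁−j₂| ≤ J ≤ j₁+j₂, i.e. J ∈ [1, 5]; J = 6 is outside ✗ ⇒ coefficient is 0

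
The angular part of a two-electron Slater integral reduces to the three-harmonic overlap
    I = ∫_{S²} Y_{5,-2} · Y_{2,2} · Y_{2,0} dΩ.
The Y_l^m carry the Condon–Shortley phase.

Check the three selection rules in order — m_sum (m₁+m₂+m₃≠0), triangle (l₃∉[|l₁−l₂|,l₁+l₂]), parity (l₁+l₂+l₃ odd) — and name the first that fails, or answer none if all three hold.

Σmᵢ = 0  ✓
l₃∈[|l₁−l₂|,l₁+l₂]=[3,7] required, l₃=2 fails  ✗
Σlᵢ = 9 ⇒ odd

triangle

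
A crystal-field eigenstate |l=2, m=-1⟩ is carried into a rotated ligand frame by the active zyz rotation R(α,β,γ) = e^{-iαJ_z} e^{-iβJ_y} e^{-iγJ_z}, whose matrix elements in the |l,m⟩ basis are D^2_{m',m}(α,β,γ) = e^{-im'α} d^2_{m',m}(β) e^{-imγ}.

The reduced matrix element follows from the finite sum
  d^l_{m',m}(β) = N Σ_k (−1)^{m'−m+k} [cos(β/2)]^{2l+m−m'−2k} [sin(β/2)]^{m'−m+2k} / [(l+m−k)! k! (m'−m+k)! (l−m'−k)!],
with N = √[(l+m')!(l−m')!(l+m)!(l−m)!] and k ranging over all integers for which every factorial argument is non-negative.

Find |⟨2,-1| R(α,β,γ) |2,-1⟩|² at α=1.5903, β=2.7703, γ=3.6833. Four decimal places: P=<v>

P=0.0095

Split into d^2_{-1,-1}(β=2.7703) × two z-phases.
c=cos(2.770300/2)=0.184582, s=sin(2.770300/2)=0.982817; N=√[1·6·1·6]=6.000000
k: max(0,(-1)−(-1))=0 … min(2+(-1),2−(-1))=1
  k=0: (−1)^0·6.0000/(6)·0.1846^4·0.9828^0 = +0.001161
  k=1: (−1)^1·6.0000/(2)·0.1846^2·0.9828^2 = -0.098729
d^2_{-1,-1}(2.7703) = +0.001161 -0.098729 = -0.097568
|D^2_{-1,-1}|² = |d^2_{-1,-1}(β)|² = (-0.097568)² = 0.009520 (the z-rotation phases have unit modulus)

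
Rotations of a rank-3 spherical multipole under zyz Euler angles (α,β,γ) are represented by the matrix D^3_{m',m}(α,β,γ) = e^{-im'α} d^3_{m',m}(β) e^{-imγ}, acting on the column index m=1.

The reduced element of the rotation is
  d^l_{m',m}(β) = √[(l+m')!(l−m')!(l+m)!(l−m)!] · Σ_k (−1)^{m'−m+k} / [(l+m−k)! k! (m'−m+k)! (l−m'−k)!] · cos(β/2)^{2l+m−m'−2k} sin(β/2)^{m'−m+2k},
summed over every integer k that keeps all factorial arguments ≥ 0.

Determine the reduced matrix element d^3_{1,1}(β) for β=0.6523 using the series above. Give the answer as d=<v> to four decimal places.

d^3_{1,1}(β=0.6523) via the finite sum:
c=cos(0.652300/2)=0.947283, s=sin(0.652300/2)=0.320398; N=√[24·2·24·2]=48.000000
The bounds max(0,m−m')=0 and min(l+m,l−m')=2 give 3 terms
  k=0: (−1)^0·48.0000/(48)·0.9473^6·0.3204^0 = +0.722567
  k=1: (−1)^1·48.0000/(6)·0.9473^4·0.3204^2 = -0.661286
  k=2: (−1)^2·48.0000/(8)·0.9473^2·0.3204^4 = +0.056738
d^3_{1,1}(0.6523) = +0.722567 -0.661286 +0.056738 = +0.118019

d=0.1180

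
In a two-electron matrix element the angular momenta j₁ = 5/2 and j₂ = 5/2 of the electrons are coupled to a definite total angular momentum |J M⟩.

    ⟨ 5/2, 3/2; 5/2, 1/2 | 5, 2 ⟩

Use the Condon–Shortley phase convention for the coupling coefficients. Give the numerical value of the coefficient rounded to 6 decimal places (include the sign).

+√(5/12) ≈ +0.645497

j₁+j₂−J=0  J+j₁−j₂=5  J−j₁+j₂=5  j₁+j₂+J+1=11
(j₁±m₁, j₂±m₂, J±M) = (4,1,3,2,7,3)
P² = 34560
sum k=0..0:
  [0] +1/288 = 1/288
S = 1/288
C² = P²·S² = 5/12 ; C = +0.645497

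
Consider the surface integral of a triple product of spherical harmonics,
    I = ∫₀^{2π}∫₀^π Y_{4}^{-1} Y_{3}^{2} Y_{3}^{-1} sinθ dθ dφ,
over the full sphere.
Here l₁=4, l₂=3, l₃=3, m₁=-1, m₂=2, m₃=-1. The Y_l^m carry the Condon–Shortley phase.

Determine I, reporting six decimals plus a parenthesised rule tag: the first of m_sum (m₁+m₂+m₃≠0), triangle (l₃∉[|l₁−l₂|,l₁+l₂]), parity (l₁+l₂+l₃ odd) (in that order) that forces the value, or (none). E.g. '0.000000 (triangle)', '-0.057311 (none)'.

0.145070 (none)

m-sum 0 ✓  L=10 even ✓  1≤3≤7 ✓
Π(2lᵢ+1) = 9×7×7 = 441
triangle coeff Δ(4,3,3) = 1/34650
Σ_t [1,3]: t=1:−1/72 t=2:+1/16 t=3:−1/72 = 5/144
(3j)²=2/77 [(4 3 3; 0 0 0)], sign=-1
Σ_t [3,4]: t=3:−1/48 t=4:+1/144 = -1/72
(3j)²=16/693 [(4 3 3; -1 2 -1)], sign=-1
⇒ 4πI² = 32/121
I = (+1)√(32/121/(4π)) = 0.14506992
No selection rule forces the value: the integral is nonzero (none).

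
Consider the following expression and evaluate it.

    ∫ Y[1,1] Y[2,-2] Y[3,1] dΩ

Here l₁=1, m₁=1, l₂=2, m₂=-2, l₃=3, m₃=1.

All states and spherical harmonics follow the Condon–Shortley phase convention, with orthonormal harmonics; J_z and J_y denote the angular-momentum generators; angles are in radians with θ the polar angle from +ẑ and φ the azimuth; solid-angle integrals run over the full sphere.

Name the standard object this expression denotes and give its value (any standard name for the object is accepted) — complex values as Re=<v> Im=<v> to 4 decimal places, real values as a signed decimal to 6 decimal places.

Gaunt coefficient, -0.082589

This is a Gaunt coefficient — the integral of a triple product of spherical harmonics over the sphere.
m-sum 0 ✓  L=6 even ✓  1≤3≤3 ✓
Π(2lᵢ+1) = 3×5×7 = 105
triangle coeff Δ(1,2,3) = 1/105
Σ_t [0,0]: t=0:+1/4 = 1/4
(3j)²=3/35 [(1 2 3; 0 0 0)], sign=-1
Σ_t [0,0]: t=0:+1/48 = 1/48
(3j)²=1/105 [(1 2 3; 1 -2 1)], sign=+1
⇒ 4πI² = 3/35
I = (-1)√(3/35/(4π)) = -0.08258890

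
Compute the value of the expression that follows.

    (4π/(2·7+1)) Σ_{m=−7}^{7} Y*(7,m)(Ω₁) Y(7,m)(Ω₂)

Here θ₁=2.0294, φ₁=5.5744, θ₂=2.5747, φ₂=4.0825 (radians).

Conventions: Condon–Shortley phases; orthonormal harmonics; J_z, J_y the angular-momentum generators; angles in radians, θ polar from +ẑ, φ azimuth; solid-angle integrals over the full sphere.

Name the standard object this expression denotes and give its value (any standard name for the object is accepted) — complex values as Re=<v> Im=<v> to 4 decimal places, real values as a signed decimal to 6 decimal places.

This sum is the spherical-harmonic addition theorem: it equals the Legendre polynomial P_l(cos γ) of the angle γ between the two directions.
Expand P_7 via completeness: Σ_{m} conj(Y_{7,m}) at Ω₁ times Y_{7,m} at Ω₂ —
  m=-7: Y*=0.05745 + 0.22585j  Y=-0.00615 + 0.00192j  product -0.00079 - 0.00128j
  m=-6: Y*=0.19100 - 0.38581j  Y=-0.03041 - 0.02254j  product -0.01450 + 0.00743j
  m=-5: Y*=-0.30290 + 0.12890j  Y=0.00106 - 0.13521j  product 0.01711 + 0.04109j
  m=-4: Y*=-0.09056 - 0.02865j  Y=0.26155 - 0.18753j  product -0.02906 + 0.00949j
  m=-3: Y*=0.18687 + 0.30103j  Y=0.46284 + 0.15280j  product 0.04050 + 0.16788j
  m=-2: Y*=0.00906 - 0.05864j  Y=0.10643 + 0.33109j  product 0.02038 - 0.00324j
  m=-1: Y*=0.24672 - 0.21155j  Y=0.10110 - 0.13870j  product -0.00440 - 0.05561j
  m=+0: Y*=-0.10115 + 0.00000j  Y=0.41357 + 0.00000j  product -0.04183 + 0.00000j
  m=+1: Y*=-0.24672 - 0.21155j  Y=-0.10110 - 0.13870j  product -0.00440 + 0.05561j
  m=+2: Y*=0.00906 + 0.05864j  Y=0.10643 - 0.33109j  product 0.02038 + 0.00324j
  m=+3: Y*=-0.18687 + 0.30103j  Y=-0.46284 + 0.15280j  product 0.04050 - 0.16788j
  m=+4: Y*=-0.09056 + 0.02865j  Y=0.26155 + 0.18753j  product -0.02906 - 0.00949j
  m=+5: Y*=0.30290 + 0.12890j  Y=-0.00106 - 0.13521j  product 0.01711 - 0.04109j
  m=+6: Y*=0.19100 + 0.38581j  Y=-0.03041 + 0.02254j  product -0.01450 - 0.00743j
  m=+7: Y*=-0.05745 + 0.22585j  Y=0.00615 + 0.00192j  product -0.00079 + 0.00128j
Accumulated sum 0.01664 - 0.00000j; after 4π/(2l+1) scaling, 0.01394 - 0.00000j ⇒ P_7 = 0.013939

Legendre polynomial (addition theorem), +0.013939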